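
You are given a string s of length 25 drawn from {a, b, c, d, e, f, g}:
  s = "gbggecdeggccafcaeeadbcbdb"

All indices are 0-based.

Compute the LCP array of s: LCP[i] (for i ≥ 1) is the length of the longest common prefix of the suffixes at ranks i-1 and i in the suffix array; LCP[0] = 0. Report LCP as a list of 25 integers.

sorted suffixes:
  #0 SA[0]=18  'adbcbdb'
  #1 SA[1]=15  'aeeadbcbdb'
  #2 SA[2]=12  'afcaeeadbcbdb'
  #3 SA[3]=24  'b'
  #4 SA[4]=20  'bcbdb'
  #5 SA[5]=22  'bdb'
  #6 SA[6]=1  'bggecdeggccafcaeeadbcbdb'
  #7 SA[7]=14  'caeeadbcbdb'
  #8 SA[8]=11  'cafcaeeadbcbdb'
  #9 SA[9]=21  'cbdb'
  #10 SA[10]=10  'ccafcaeeadbcbdb'
  #11 SA[11]=5  'cdeggccafcaeeadbcbdb'
  #12 SA[12]=23  'db'
  #13 SA[13]=19  'dbcbdb'
  #14 SA[14]=6  'deggccafcaeeadbcbdb'
  #15 SA[15]=17  'eadbcbdb'
  #16 SA[16]=4  'ecdeggccafcaeeadbcbdb'
  #17 SA[17]=16  'eeadbcbdb'
  #18 SA[18]=7  'eggccafcaeeadbcbdb'
  #19 SA[19]=13  'fcaeeadbcbdb'
  #20 SA[20]=0  'gbggecdeggccafcaeeadbcbdb'
  #21 SA[21]=9  'gccafcaeeadbcbdb'
  #22 SA[22]=3  'gecdeggccafcaeeadbcbdb'
  #23 SA[23]=8  'ggccafcaeeadbcbdb'
  #24 SA[24]=2  'ggecdeggccafcaeeadbcbdb'

SA = [18, 15, 12, 24, 20, 22, 1, 14, 11, 21, 10, 5, 23, 19, 6, 17, 4, 16, 7, 13, 0, 9, 3, 8, 2]
rank  pair      lcp
   1  s[18:],s[15:]  1  'a'
   2  s[15:],s[12:]  1  'a'
   3  s[12:],s[24:]  0  ''
   4  s[24:],s[20:]  1  'b'
   5  s[20:],s[22:]  1  'b'
   6  s[22:],s[1:]  1  'b'
   7  s[1:],s[14:]  0  ''
   8  s[14:],s[11:]  2  'ca'
   9  s[11:],s[21:]  1  'c'
  10  s[21:],s[10:]  1  'c'
  11  s[10:],s[5:]  1  'c'
  12  s[5:],s[23:]  0  ''
  13  s[23:],s[19:]  2  'db'
  14  s[19:],s[6:]  1  'd'
  15  s[6:],s[17:]  0  ''
  16  s[17:],s[4:]  1  'e'
  17  s[4:],s[16:]  1  'e'
  18  s[16:],s[7:]  1  'e'
  19  s[7:],s[13:]  0  ''
  20  s[13:],s[0:]  0  ''
  21  s[0:],s[9:]  1  'g'
  22  s[9:],s[3:]  1  'g'
  23  s[3:],s[8:]  1  'g'
  24  s[8:],s[2:]  2  'gg'

[0, 1, 1, 0, 1, 1, 1, 0, 2, 1, 1, 1, 0, 2, 1, 0, 1, 1, 1, 0, 0, 1, 1, 1, 2]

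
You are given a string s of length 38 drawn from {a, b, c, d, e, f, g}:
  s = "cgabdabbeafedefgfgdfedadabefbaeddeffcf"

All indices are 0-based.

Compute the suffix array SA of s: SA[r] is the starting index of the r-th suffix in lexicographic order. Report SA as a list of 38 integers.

rank→(start, suffix):
  0 → (5, 'abbeafedefgfgdfedadabefbaeddeffcf')
  1 → (2, 'abdabbeafedefgfgdfedadabefbaeddeffcf')
  2 → (24, 'abefbaeddeffcf')
  3 → (22, 'adabefbaeddeffcf')
  4 → (29, 'aeddeffcf')
  5 → (9, 'afedefgfgdfedadabefbaeddeffcf')
  6 → (28, 'baeddeffcf')
  7 → (6, 'bbeafedefgfgdfedadabefbaeddeffcf')
  8 → (3, 'bdabbeafedefgfgdfedadabefbaeddeffcf')
  9 → (7, 'beafedefgfgdfedadabefbaeddeffcf')
  10 → (25, 'befbaeddeffcf')
  11 → (36, 'cf')
  12 → (0, 'cgabdabbeafedefgfgdfedadabefbaeddeffcf')
  13 → (4, 'dabbeafedefgfgdfedadabefbaeddeffcf')
  14 → (23, 'dabefbaeddeffcf')
  15 → (21, 'dadabefbaeddeffcf')
  16 → (31, 'ddeffcf')
  17 → (32, 'deffcf')
  18 → (12, 'defgfgdfedadabefbaeddeffcf')
  19 → (18, 'dfedadabefbaeddeffcf')
  20 → (8, 'eafedefgfgdfedadabefbaeddeffcf')
  21 → (20, 'edadabefbaeddeffcf')
  22 → (30, 'eddeffcf')
  23 → (11, 'edefgfgdfedadabefbaeddeffcf')
  24 → (26, 'efbaeddeffcf')
  25 → (33, 'effcf')
  26 → (13, 'efgfgdfedadabefbaeddeffcf')
  27 → (37, 'f')
  28 → (27, 'fbaeddeffcf')
  29 → (35, 'fcf')
  30 → (19, 'fedadabefbaeddeffcf')
  31 → (10, 'fedefgfgdfedadabefbaeddeffcf')
  32 → (34, 'ffcf')
  33 → (16, 'fgdfedadabefbaeddeffcf')
  34 → (14, 'fgfgdfedadabefbaeddeffcf')
  35 → (1, 'gabdabbeafedefgfgdfedadabefbaeddeffcf')
  36 → (17, 'gdfedadabefbaeddeffcf')
  37 → (15, 'gfgdfedadabefbaeddeffcf')

[5, 2, 24, 22, 29, 9, 28, 6, 3, 7, 25, 36, 0, 4, 23, 21, 31, 32, 12, 18, 8, 20, 30, 11, 26, 33, 13, 37, 27, 35, 19, 10, 34, 16, 14, 1, 17, 15]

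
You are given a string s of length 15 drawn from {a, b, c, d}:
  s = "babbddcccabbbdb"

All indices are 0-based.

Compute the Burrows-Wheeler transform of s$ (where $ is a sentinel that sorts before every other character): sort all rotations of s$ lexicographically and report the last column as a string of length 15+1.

bcbd$ababbccdbdb

rank  rotation          last
    0  $babbddcccabbbdb  b
    1  abbbdb$babbddccc  c
    2  abbddcccabbbdb$b  b
    3  b$babbddcccabbbd  d
    4  babbddcccabbbdb$  $
    5  bbbdb$babbddccca  a
    6  bbdb$babbddcccab  b
    7  bbddcccabbbdb$ba  a
    8  bdb$babbddcccabb  b
    9  bddcccabbbdb$bab  b
   10  cabbbdb$babbddcc  c
   11  ccabbbdb$babbddc  c
   12  cccabbbdb$babbdd  d
   13  db$babbddcccabbb  b
   14  dcccabbbdb$babbd  d
   15  ddcccabbbdb$babb  b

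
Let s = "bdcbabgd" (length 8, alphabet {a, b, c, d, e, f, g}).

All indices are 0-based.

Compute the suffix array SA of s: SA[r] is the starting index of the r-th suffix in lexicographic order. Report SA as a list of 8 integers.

[4, 3, 0, 5, 2, 7, 1, 6]

sorted suffixes:
  #0 SA[0]=4  'abgd'
  #1 SA[1]=3  'babgd'
  #2 SA[2]=0  'bdcbabgd'
  #3 SA[3]=5  'bgd'
  #4 SA[4]=2  'cbabgd'
  #5 SA[5]=7  'd'
  #6 SA[6]=1  'dcbabgd'
  #7 SA[7]=6  'gd'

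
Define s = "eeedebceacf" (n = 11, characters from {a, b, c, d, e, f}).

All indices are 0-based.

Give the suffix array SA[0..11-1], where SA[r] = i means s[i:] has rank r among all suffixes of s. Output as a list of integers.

rank | idx | suffix
   0 |   8 | acf
   1 |   5 | bceacf
   2 |   6 | ceacf
   3 |   9 | cf
   4 |   3 | debceacf
   5 |   7 | eacf
   6 |   4 | ebceacf
   7 |   2 | edebceacf
   8 |   1 | eedebceacf
   9 |   0 | eeedebceacf
  10 |  10 | f

[8, 5, 6, 9, 3, 7, 4, 2, 1, 0, 10]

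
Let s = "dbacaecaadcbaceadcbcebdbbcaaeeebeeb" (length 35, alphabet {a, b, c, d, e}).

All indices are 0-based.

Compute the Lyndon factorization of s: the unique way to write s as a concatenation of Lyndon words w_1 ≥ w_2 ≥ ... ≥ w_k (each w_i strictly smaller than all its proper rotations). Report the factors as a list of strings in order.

["d", "b", "acaec", "aadcbaceadcbcebdbbcaaeeebeeb"]

emit factor 1: 'd' (i=0, period=1)
emit factor 2: 'b' (i=1, period=1)
emit factor 3: 'acaec' (i=2, period=5)
emit factor 4: 'aadcbaceadcbcebdbbcaaeeebeeb' (i=7, period=28)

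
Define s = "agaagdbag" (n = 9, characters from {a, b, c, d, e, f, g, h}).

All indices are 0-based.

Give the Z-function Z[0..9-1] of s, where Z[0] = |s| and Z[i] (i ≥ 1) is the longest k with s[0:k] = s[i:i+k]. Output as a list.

[9, 0, 1, 2, 0, 0, 0, 2, 0]

Z[0]=9
i=1: i≥r, start 0; Z[1]=0
i=2: i≥r, start 0; Z[2]=1 scan→box=[2,3)
i=3: i≥r, start 0; Z[3]=2 scan→box=[3,5)
i=4: min(r-i=1, Z[1]=0)=0; Z[4]=0
i=5: i≥r, start 0; Z[5]=0
i=6: i≥r, start 0; Z[6]=0
i=7: i≥r, start 0; Z[7]=2 scan→box=[7,9)
i=8: min(r-i=1, Z[1]=0)=0; Z[8]=0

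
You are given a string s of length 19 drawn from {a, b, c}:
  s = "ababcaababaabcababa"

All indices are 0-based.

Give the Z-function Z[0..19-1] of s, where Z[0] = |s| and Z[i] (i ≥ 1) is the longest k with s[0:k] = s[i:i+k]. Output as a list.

Z[0]=19
i=1: i≥r, start 0; Z[1]=0
i=2: i≥r, start 0; Z[2]=2 grow→box=[2,4)
i=3: min(r-i=1, Z[1]=0)=0; Z[3]=0
i=4: i≥r, start 0; Z[4]=0
i=5: i≥r, start 0; Z[5]=1 grow→box=[5,6)
i=6: i≥r, start 0; Z[6]=4 grow→box=[6,10)
i=7: min(r-i=3, Z[1]=0)=0; Z[7]=0
i=8: min(r-i=2, Z[2]=2)=2; Z[8]=3 grow→box=[8,11)
i=9: min(r-i=2, Z[1]=0)=0; Z[9]=0
i=10: min(r-i=1, Z[2]=2)=1; Z[10]=1
i=11: i≥r, start 0; Z[11]=2 grow→box=[11,13)
i=12: min(r-i=1, Z[1]=0)=0; Z[12]=0
i=13: i≥r, start 0; Z[13]=0
i=14: i≥r, start 0; Z[14]=4 grow→box=[14,18)
i=15: min(r-i=3, Z[1]=0)=0; Z[15]=0
i=16: min(r-i=2, Z[2]=2)=2; Z[16]=3 grow→box=[16,19)
i=17: min(r-i=2, Z[1]=0)=0; Z[17]=0
i=18: min(r-i=1, Z[2]=2)=1; Z[18]=1

[19, 0, 2, 0, 0, 1, 4, 0, 3, 0, 1, 2, 0, 0, 4, 0, 3, 0, 1]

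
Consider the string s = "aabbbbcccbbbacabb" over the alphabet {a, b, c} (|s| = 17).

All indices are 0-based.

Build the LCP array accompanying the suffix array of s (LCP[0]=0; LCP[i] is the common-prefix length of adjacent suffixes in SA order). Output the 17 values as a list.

rank→(start, suffix):
  0 → (0, 'aabbbbcccbbbacabb')
  1 → (14, 'abb')
  2 → (1, 'abbbbcccbbbacabb')
  3 → (12, 'acabb')
  4 → (16, 'b')
  5 → (11, 'bacabb')
  6 → (15, 'bb')
  7 → (10, 'bbacabb')
  8 → (9, 'bbbacabb')
  9 → (2, 'bbbbcccbbbacabb')
  10 → (3, 'bbbcccbbbacabb')
  11 → (4, 'bbcccbbbacabb')
  12 → (5, 'bcccbbbacabb')
  13 → (13, 'cabb')
  14 → (8, 'cbbbacabb')
  15 → (7, 'ccbbbacabb')
  16 → (6, 'cccbbbacabb')

SA = [0, 14, 1, 12, 16, 11, 15, 10, 9, 2, 3, 4, 5, 13, 8, 7, 6]
rank  pair      lcp
   1  s[0:],s[14:]  1  'a'
   2  s[14:],s[1:]  3  'abb'
   3  s[1:],s[12:]  1  'a'
   4  s[12:],s[16:]  0  ''
   5  s[16:],s[11:]  1  'b'
   6  s[11:],s[15:]  1  'b'
   7  s[15:],s[10:]  2  'bb'
   8  s[10:],s[9:]  2  'bb'
   9  s[9:],s[2:]  3  'bbb'
  10  s[2:],s[3:]  3  'bbb'
  11  s[3:],s[4:]  2  'bb'
  12  s[4:],s[5:]  1  'b'
  13  s[5:],s[13:]  0  ''
  14  s[13:],s[8:]  1  'c'
  15  s[8:],s[7:]  1  'c'
  16  s[7:],s[6:]  2  'cc'

[0, 1, 3, 1, 0, 1, 1, 2, 2, 3, 3, 2, 1, 0, 1, 1, 2]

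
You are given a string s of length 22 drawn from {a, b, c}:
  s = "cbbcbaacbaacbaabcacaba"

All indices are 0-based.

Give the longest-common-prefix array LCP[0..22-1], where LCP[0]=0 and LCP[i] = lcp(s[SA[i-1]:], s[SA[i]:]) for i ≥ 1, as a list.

rank→(start, suffix):
  0 → (21, 'a')
  1 → (13, 'aabcacaba')
  2 → (9, 'aacbaabcacaba')
  3 → (5, 'aacbaacbaabcacaba')
  4 → (19, 'aba')
  5 → (14, 'abcacaba')
  6 → (17, 'acaba')
  7 → (10, 'acbaabcacaba')
  8 → (6, 'acbaacbaabcacaba')
  9 → (20, 'ba')
  10 → (12, 'baabcacaba')
  11 → (8, 'baacbaabcacaba')
  12 → (4, 'baacbaacbaabcacaba')
  13 → (1, 'bbcbaacbaacbaabcacaba')
  14 → (15, 'bcacaba')
  15 → (2, 'bcbaacbaacbaabcacaba')
  16 → (18, 'caba')
  17 → (16, 'cacaba')
  18 → (11, 'cbaabcacaba')
  19 → (7, 'cbaacbaabcacaba')
  20 → (3, 'cbaacbaacbaabcacaba')
  21 → (0, 'cbbcbaacbaacbaabcacaba')

SA = [21, 13, 9, 5, 19, 14, 17, 10, 6, 20, 12, 8, 4, 1, 15, 2, 18, 16, 11, 7, 3, 0]
rank  pair      lcp
   1  s[21:],s[13:]  1  'a'
   2  s[13:],s[9:]  2  'aa'
   3  s[9:],s[5:]  6  'aacbaa'
   4  s[5:],s[19:]  1  'a'
   5  s[19:],s[14:]  2  'ab'
   6  s[14:],s[17:]  1  'a'
   7  s[17:],s[10:]  2  'ac'
   8  s[10:],s[6:]  5  'acbaa'
   9  s[6:],s[20:]  0  ''
  10  s[20:],s[12:]  2  'ba'
  11  s[12:],s[8:]  3  'baa'
  12  s[8:],s[4:]  7  'baacbaa'
  13  s[4:],s[1:]  1  'b'
  14  s[1:],s[15:]  1  'b'
  15  s[15:],s[2:]  2  'bc'
  16  s[2:],s[18:]  0  ''
  17  s[18:],s[16:]  2  'ca'
  18  s[16:],s[11:]  1  'c'
  19  s[11:],s[7:]  4  'cbaa'
  20  s[7:],s[3:]  8  'cbaacbaa'
  21  s[3:],s[0:]  2  'cb'

[0, 1, 2, 6, 1, 2, 1, 2, 5, 0, 2, 3, 7, 1, 1, 2, 0, 2, 1, 4, 8, 2]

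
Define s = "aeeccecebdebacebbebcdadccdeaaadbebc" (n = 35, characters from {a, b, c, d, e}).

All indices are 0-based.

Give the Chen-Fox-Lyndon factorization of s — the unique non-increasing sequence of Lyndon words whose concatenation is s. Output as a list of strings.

["aeeccecebdeb", "acebbebcdadccde", "aaadbebc"]

emit factor 1: 'aeeccecebdeb' (i=0, period=12)
emit factor 2: 'acebbebcdadccde' (i=12, period=15)
emit factor 3: 'aaadbebc' (i=27, period=8)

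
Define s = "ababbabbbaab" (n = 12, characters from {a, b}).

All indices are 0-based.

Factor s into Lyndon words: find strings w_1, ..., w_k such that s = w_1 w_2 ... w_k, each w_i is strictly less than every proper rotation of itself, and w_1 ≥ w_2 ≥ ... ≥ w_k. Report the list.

emit factor 1: 'ababbabbb' (i=0, period=9)
emit factor 2: 'aab' (i=9, period=3)

["ababbabbb", "aab"]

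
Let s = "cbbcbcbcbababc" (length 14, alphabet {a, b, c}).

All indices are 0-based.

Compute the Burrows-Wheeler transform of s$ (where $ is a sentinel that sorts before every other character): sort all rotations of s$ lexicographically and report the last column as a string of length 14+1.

cbbcacaccbbb$bb

rank  rotation         last
    0  $cbbcbcbcbababc  c
    1  ababc$cbbcbcbcb  b
    2  abc$cbbcbcbcbab  b
    3  bababc$cbbcbcbc  c
    4  babc$cbbcbcbcba  a
    5  bbcbcbcbababc$c  c
    6  bc$cbbcbcbcbaba  a
    7  bcbababc$cbbcbc  c
    8  bcbcbababc$cbbc  c
    9  bcbcbcbababc$cb  b
   10  c$cbbcbcbcbabab  b
   11  cbababc$cbbcbcb  b
   12  cbbcbcbcbababc$  $
   13  cbcbababc$cbbcb  b
   14  cbcbcbababc$cbb  b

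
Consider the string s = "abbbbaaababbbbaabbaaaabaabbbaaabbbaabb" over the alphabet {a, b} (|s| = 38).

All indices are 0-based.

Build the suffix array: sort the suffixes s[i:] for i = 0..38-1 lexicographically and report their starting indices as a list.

[18, 19, 5, 28, 20, 6, 34, 14, 23, 29, 21, 7, 35, 15, 24, 30, 0, 9, 37, 17, 4, 27, 33, 13, 22, 8, 36, 16, 3, 26, 32, 12, 2, 25, 31, 11, 1, 10]

rank | idx | suffix
   0 |  18 | aaaabaabbbaaabbbaabb
   1 |  19 | aaabaabbbaaabbbaabb
   2 |   5 | aaababbbbaabbaaaabaabbbaaabbbaabb
   3 |  28 | aaabbbaabb
   4 |  20 | aabaabbbaaabbbaabb
   5 |   6 | aababbbbaabbaaaabaabbbaaabbbaabb
   6 |  34 | aabb
   7 |  14 | aabbaaaabaabbbaaabbbaabb
   8 |  23 | aabbbaaabbbaabb
   9 |  29 | aabbbaabb
  10 |  21 | abaabbbaaabbbaabb
  11 |   7 | ababbbbaabbaaaabaabbbaaabbbaabb
  12 |  35 | abb
  13 |  15 | abbaaaabaabbbaaabbbaabb
  14 |  24 | abbbaaabbbaabb
  15 |  30 | abbbaabb
  16 |   0 | abbbbaaababbbbaabbaaaabaabbbaaabbbaabb
  17 |   9 | abbbbaabbaaaabaabbbaaabbbaabb
  18 |  37 | b
  19 |  17 | baaaabaabbbaaabbbaabb
  20 |   4 | baaababbbbaabbaaaabaabbbaaabbbaabb
  21 |  27 | baaabbbaabb
  22 |  33 | baabb
  23 |  13 | baabbaaaabaabbbaaabbbaabb
  24 |  22 | baabbbaaabbbaabb
  25 |   8 | babbbbaabbaaaabaabbbaaabbbaabb
  26 |  36 | bb
  27 |  16 | bbaaaabaabbbaaabbbaabb
  28 |   3 | bbaaababbbbaabbaaaabaabbbaaabbbaabb
  29 |  26 | bbaaabbbaabb
  30 |  32 | bbaabb
  31 |  12 | bbaabbaaaabaabbbaaabbbaabb
  32 |   2 | bbbaaababbbbaabbaaaabaabbbaaabbbaabb
  33 |  25 | bbbaaabbbaabb
  34 |  31 | bbbaabb
  35 |  11 | bbbaabbaaaabaabbbaaabbbaabb
  36 |   1 | bbbbaaababbbbaabbaaaabaabbbaaabbbaabb
  37 |  10 | bbbbaabbaaaabaabbbaaabbbaabb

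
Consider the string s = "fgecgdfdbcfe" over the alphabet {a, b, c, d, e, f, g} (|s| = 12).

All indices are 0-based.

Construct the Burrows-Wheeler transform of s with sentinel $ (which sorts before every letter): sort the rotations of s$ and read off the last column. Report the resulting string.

edbefgfgdc$cf

rank  rotation       last
    0  $fgecgdfdbcfe  e
    1  bcfe$fgecgdfd  d
    2  cfe$fgecgdfdb  b
    3  cgdfdbcfe$fge  e
    4  dbcfe$fgecgdf  f
    5  dfdbcfe$fgecg  g
    6  e$fgecgdfdbcf  f
    7  ecgdfdbcfe$fg  g
    8  fdbcfe$fgecgd  d
    9  fe$fgecgdfdbc  c
   10  fgecgdfdbcfe$  $
   11  gdfdbcfe$fgec  c
   12  gecgdfdbcfe$f  f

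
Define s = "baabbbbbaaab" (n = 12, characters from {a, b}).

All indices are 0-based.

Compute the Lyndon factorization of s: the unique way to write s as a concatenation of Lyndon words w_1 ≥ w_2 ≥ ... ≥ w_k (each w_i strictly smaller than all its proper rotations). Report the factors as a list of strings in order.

["b", "aabbbbb", "aaab"]

emit factor 1: 'b' (i=0, period=1)
emit factor 2: 'aabbbbb' (i=1, period=7)
emit factor 3: 'aaab' (i=8, period=4)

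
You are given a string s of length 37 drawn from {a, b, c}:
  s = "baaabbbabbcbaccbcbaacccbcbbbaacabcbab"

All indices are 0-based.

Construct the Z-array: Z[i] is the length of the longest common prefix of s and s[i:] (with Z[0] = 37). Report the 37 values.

Z[0]=37
i=1: i≥r, start 0; Z[1]=0
i=2: i≥r, start 0; Z[2]=0
i=3: i≥r, start 0; Z[3]=0
i=4: i≥r, start 0; Z[4]=1 scan→box=[4,5)
i=5: i≥r, start 0; Z[5]=1 scan→box=[5,6)
i=6: i≥r, start 0; Z[6]=2 scan→box=[6,8)
i=7: min(r-i=1, Z[1]=0)=0; Z[7]=0
i=8: i≥r, start 0; Z[8]=1 scan→box=[8,9)
i=9: i≥r, start 0; Z[9]=1 scan→box=[9,10)
i=10: i≥r, start 0; Z[10]=0
i=11: i≥r, start 0; Z[11]=2 scan→box=[11,13)
i=12: min(r-i=1, Z[1]=0)=0; Z[12]=0
i=13: i≥r, start 0; Z[13]=0
i=14: i≥r, start 0; Z[14]=0
i=15: i≥r, start 0; Z[15]=1 scan→box=[15,16)
i=16: i≥r, start 0; Z[16]=0
i=17: i≥r, start 0; Z[17]=3 scan→box=[17,20)
i=18: min(r-i=2, Z[1]=0)=0; Z[18]=0
i=19: min(r-i=1, Z[2]=0)=0; Z[19]=0
i=20: i≥r, start 0; Z[20]=0
i=21: i≥r, start 0; Z[21]=0
i=22: i≥r, start 0; Z[22]=0
i=23: i≥r, start 0; Z[23]=1 scan→box=[23,24)
i=24: i≥r, start 0; Z[24]=0
i=25: i≥r, start 0; Z[25]=1 scan→box=[25,26)
i=26: i≥r, start 0; Z[26]=1 scan→box=[26,27)
i=27: i≥r, start 0; Z[27]=3 scan→box=[27,30)
i=28: min(r-i=2, Z[1]=0)=0; Z[28]=0
i=29: min(r-i=1, Z[2]=0)=0; Z[29]=0
i=30: i≥r, start 0; Z[30]=0
i=31: i≥r, start 0; Z[31]=0
i=32: i≥r, start 0; Z[32]=1 scan→box=[32,33)
i=33: i≥r, start 0; Z[33]=0
i=34: i≥r, start 0; Z[34]=2 scan→box=[34,36)
i=35: min(r-i=1, Z[1]=0)=0; Z[35]=0
i=36: i≥r, start 0; Z[36]=1 scan→box=[36,37)

[37, 0, 0, 0, 1, 1, 2, 0, 1, 1, 0, 2, 0, 0, 0, 1, 0, 3, 0, 0, 0, 0, 0, 1, 0, 1, 1, 3, 0, 0, 0, 0, 1, 0, 2, 0, 1]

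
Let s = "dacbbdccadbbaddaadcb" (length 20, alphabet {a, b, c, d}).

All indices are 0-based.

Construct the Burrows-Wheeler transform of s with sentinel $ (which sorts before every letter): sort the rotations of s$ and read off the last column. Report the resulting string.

rank  rotation               last
    0  $dacbbdccadbbaddaadcb  b
    1  aadcb$dacbbdccadbbadd  d
    2  acbbdccadbbaddaadcb$d  d
    3  adbbaddaadcb$dacbbdcc  c
    4  adcb$dacbbdccadbbadda  a
    5  addaadcb$dacbbdccadbb  b
    6  b$dacbbdccadbbaddaadc  c
    7  baddaadcb$dacbbdccadb  b
    8  bbaddaadcb$dacbbdccad  d
    9  bbdccadbbaddaadcb$dac  c
   10  bdccadbbaddaadcb$dacb  b
   11  cadbbaddaadcb$dacbbdc  c
   12  cb$dacbbdccadbbaddaad  d
   13  cbbdccadbbaddaadcb$da  a
   14  ccadbbaddaadcb$dacbbd  d
   15  daadcb$dacbbdccadbbad  d
   16  dacbbdccadbbaddaadcb$  $
   17  dbbaddaadcb$dacbbdcca  a
   18  dcb$dacbbdccadbbaddaa  a
   19  dccadbbaddaadcb$dacbb  b
   20  ddaadcb$dacbbdccadbba  a

bddcabcbdcbcdadd$aaba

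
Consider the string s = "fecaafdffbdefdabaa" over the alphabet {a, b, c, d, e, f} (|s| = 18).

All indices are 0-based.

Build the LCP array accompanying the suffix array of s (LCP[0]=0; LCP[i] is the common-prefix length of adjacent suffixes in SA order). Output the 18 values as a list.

[0, 1, 2, 1, 1, 0, 1, 0, 0, 1, 1, 0, 1, 0, 1, 2, 1, 1]

rank | idx | suffix
   0 |  17 | a
   1 |  16 | aa
   2 |   3 | aafdffbdefdabaa
   3 |  14 | abaa
   4 |   4 | afdffbdefdabaa
   5 |  15 | baa
   6 |   9 | bdefdabaa
   7 |   2 | caafdffbdefdabaa
   8 |  13 | dabaa
   9 |  10 | defdabaa
  10 |   6 | dffbdefdabaa
  11 |   1 | ecaafdffbdefdabaa
  12 |  11 | efdabaa
  13 |   8 | fbdefdabaa
  14 |  12 | fdabaa
  15 |   5 | fdffbdefdabaa
  16 |   0 | fecaafdffbdefdabaa
  17 |   7 | ffbdefdabaa

SA = [17, 16, 3, 14, 4, 15, 9, 2, 13, 10, 6, 1, 11, 8, 12, 5, 0, 7]
i: (SA[i-1],SA[i]) lcp shared
  1: (17,16) 1 'a'
  2: (16,3) 2 'aa'
  3: (3,14) 1 'a'
  4: (14,4) 1 'a'
  5: (4,15) 0 ''
  6: (15,9) 1 'b'
  7: (9,2) 0 ''
  8: (2,13) 0 ''
  9: (13,10) 1 'd'
  10: (10,6) 1 'd'
  11: (6,1) 0 ''
  12: (1,11) 1 'e'
  13: (11,8) 0 ''
  14: (8,12) 1 'f'
  15: (12,5) 2 'fd'
  16: (5,0) 1 'f'
  17: (0,7) 1 'f'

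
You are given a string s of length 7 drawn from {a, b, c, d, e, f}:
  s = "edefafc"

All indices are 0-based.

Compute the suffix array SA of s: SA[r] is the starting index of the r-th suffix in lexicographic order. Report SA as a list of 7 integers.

rank | idx | suffix
   0 |   4 | afc
   1 |   6 | c
   2 |   1 | defafc
   3 |   0 | edefafc
   4 |   2 | efafc
   5 |   3 | fafc
   6 |   5 | fc

[4, 6, 1, 0, 2, 3, 5]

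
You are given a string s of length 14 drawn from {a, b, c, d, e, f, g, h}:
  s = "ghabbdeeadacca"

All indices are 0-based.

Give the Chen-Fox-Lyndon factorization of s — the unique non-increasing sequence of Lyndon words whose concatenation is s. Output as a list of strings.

["gh", "abbdeeadacc", "a"]

emit factor 1: 'gh' (i=0, period=2)
emit factor 2: 'abbdeeadacc' (i=2, period=11)
emit factor 3: 'a' (i=13, period=1)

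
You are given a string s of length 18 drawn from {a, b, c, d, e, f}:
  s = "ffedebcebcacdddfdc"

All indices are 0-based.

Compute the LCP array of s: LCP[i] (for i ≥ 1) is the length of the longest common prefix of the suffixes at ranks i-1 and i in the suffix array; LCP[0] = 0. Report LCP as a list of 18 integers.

[0, 0, 2, 0, 1, 1, 1, 0, 1, 2, 1, 1, 0, 3, 1, 0, 1, 1]

rank | idx | suffix
   0 |  10 | acdddfdc
   1 |   8 | bcacdddfdc
   2 |   5 | bcebcacdddfdc
   3 |  17 | c
   4 |   9 | cacdddfdc
   5 |  11 | cdddfdc
   6 |   6 | cebcacdddfdc
   7 |  16 | dc
   8 |  12 | dddfdc
   9 |  13 | ddfdc
  10 |   3 | debcebcacdddfdc
  11 |  14 | dfdc
  12 |   7 | ebcacdddfdc
  13 |   4 | ebcebcacdddfdc
  14 |   2 | edebcebcacdddfdc
  15 |  15 | fdc
  16 |   1 | fedebcebcacdddfdc
  17 |   0 | ffedebcebcacdddfdc

SA = [10, 8, 5, 17, 9, 11, 6, 16, 12, 13, 3, 14, 7, 4, 2, 15, 1, 0]
[i] adj suffixes → lcp
  [1] 10/8 → 0 ('')
  [2] 8/5 → 2 ('bc')
  [3] 5/17 → 0 ('')
  [4] 17/9 → 1 ('c')
  [5] 9/11 → 1 ('c')
  [6] 11/6 → 1 ('c')
  [7] 6/16 → 0 ('')
  [8] 16/12 → 1 ('d')
  [9] 12/13 → 2 ('dd')
  [10] 13/3 → 1 ('d')
  [11] 3/14 → 1 ('d')
  [12] 14/7 → 0 ('')
  [13] 7/4 → 3 ('ebc')
  [14] 4/2 → 1 ('e')
  [15] 2/15 → 0 ('')
  [16] 15/1 → 1 ('f')
  [17] 1/0 → 1 ('f')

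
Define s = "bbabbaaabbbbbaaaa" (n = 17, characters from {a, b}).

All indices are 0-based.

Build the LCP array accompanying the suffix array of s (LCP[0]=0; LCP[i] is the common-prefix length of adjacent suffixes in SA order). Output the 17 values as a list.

[0, 1, 2, 3, 3, 2, 1, 3, 0, 4, 2, 1, 5, 3, 2, 3, 4]

rank | idx | suffix
   0 |  16 | a
   1 |  15 | aa
   2 |  14 | aaa
   3 |  13 | aaaa
   4 |   5 | aaabbbbbaaaa
   5 |   6 | aabbbbbaaaa
   6 |   2 | abbaaabbbbbaaaa
   7 |   7 | abbbbbaaaa
   8 |  12 | baaaa
   9 |   4 | baaabbbbbaaaa
  10 |   1 | babbaaabbbbbaaaa
  11 |  11 | bbaaaa
  12 |   3 | bbaaabbbbbaaaa
  13 |   0 | bbabbaaabbbbbaaaa
  14 |  10 | bbbaaaa
  15 |   9 | bbbbaaaa
  16 |   8 | bbbbbaaaa

SA = [16, 15, 14, 13, 5, 6, 2, 7, 12, 4, 1, 11, 3, 0, 10, 9, 8]
i: (SA[i-1],SA[i]) lcp shared
  1: (16,15) 1 'a'
  2: (15,14) 2 'aa'
  3: (14,13) 3 'aaa'
  4: (13,5) 3 'aaa'
  5: (5,6) 2 'aa'
  6: (6,2) 1 'a'
  7: (2,7) 3 'abb'
  8: (7,12) 0 ''
  9: (12,4) 4 'baaa'
  10: (4,1) 2 'ba'
  11: (1,11) 1 'b'
  12: (11,3) 5 'bbaaa'
  13: (3,0) 3 'bba'
  14: (0,10) 2 'bb'
  15: (10,9) 3 'bbb'
  16: (9,8) 4 'bbbb'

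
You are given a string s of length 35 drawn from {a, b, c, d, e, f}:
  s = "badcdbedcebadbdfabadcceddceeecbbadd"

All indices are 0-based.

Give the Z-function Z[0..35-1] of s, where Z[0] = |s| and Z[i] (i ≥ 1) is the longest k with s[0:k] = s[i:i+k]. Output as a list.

[35, 0, 0, 0, 0, 1, 0, 0, 0, 0, 3, 0, 0, 1, 0, 0, 0, 4, 0, 0, 0, 0, 0, 0, 0, 0, 0, 0, 0, 0, 1, 3, 0, 0, 0]

Z[0]=35
i=1: i≥r, start 0; Z[1]=0
i=2: i≥r, start 0; Z[2]=0
i=3: i≥r, start 0; Z[3]=0
i=4: i≥r, start 0; Z[4]=0
i=5: i≥r, start 0; Z[5]=1 scan→box=[5,6)
i=6: i≥r, start 0; Z[6]=0
i=7: i≥r, start 0; Z[7]=0
i=8: i≥r, start 0; Z[8]=0
i=9: i≥r, start 0; Z[9]=0
i=10: i≥r, start 0; Z[10]=3 scan→box=[10,13)
i=11: min(r-i=2, Z[1]=0)=0; Z[11]=0
i=12: min(r-i=1, Z[2]=0)=0; Z[12]=0
i=13: i≥r, start 0; Z[13]=1 scan→box=[13,14)
i=14: i≥r, start 0; Z[14]=0
i=15: i≥r, start 0; Z[15]=0
i=16: i≥r, start 0; Z[16]=0
i=17: i≥r, start 0; Z[17]=4 scan→box=[17,21)
i=18: min(r-i=3, Z[1]=0)=0; Z[18]=0
i=19: min(r-i=2, Z[2]=0)=0; Z[19]=0
i=20: min(r-i=1, Z[3]=0)=0; Z[20]=0
i=21: i≥r, start 0; Z[21]=0
i=22: i≥r, start 0; Z[22]=0
i=23: i≥r, start 0; Z[23]=0
i=24: i≥r, start 0; Z[24]=0
i=25: i≥r, start 0; Z[25]=0
i=26: i≥r, start 0; Z[26]=0
i=27: i≥r, start 0; Z[27]=0
i=28: i≥r, start 0; Z[28]=0
i=29: i≥r, start 0; Z[29]=0
i=30: i≥r, start 0; Z[30]=1 scan→box=[30,31)
i=31: i≥r, start 0; Z[31]=3 scan→box=[31,34)
i=32: min(r-i=2, Z[1]=0)=0; Z[32]=0
i=33: min(r-i=1, Z[2]=0)=0; Z[33]=0
i=34: i≥r, start 0; Z[34]=0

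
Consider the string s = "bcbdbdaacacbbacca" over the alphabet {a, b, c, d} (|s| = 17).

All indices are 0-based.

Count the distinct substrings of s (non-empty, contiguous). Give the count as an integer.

135

rank→(start, suffix):
  0 → (16, 'a')
  1 → (6, 'aacacbbacca')
  2 → (7, 'acacbbacca')
  3 → (9, 'acbbacca')
  4 → (13, 'acca')
  5 → (12, 'bacca')
  6 → (11, 'bbacca')
  7 → (0, 'bcbdbdaacacbbacca')
  8 → (4, 'bdaacacbbacca')
  9 → (2, 'bdbdaacacbbacca')
  10 → (15, 'ca')
  11 → (8, 'cacbbacca')
  12 → (10, 'cbbacca')
  13 → (1, 'cbdbdaacacbbacca')
  14 → (14, 'cca')
  15 → (5, 'daacacbbacca')
  16 → (3, 'dbdaacacbbacca')

SA = [16, 6, 7, 9, 13, 12, 11, 0, 4, 2, 15, 8, 10, 1, 14, 5, 3]
[i] adj suffixes → lcp
  [1] 16/6 → 1 ('a')
  [2] 6/7 → 1 ('a')
  [3] 7/9 → 2 ('ac')
  [4] 9/13 → 2 ('ac')
  [5] 13/12 → 0 ('')
  [6] 12/11 → 1 ('b')
  [7] 11/0 → 1 ('b')
  [8] 0/4 → 1 ('b')
  [9] 4/2 → 2 ('bd')
  [10] 2/15 → 0 ('')
  [11] 15/8 → 2 ('ca')
  [12] 8/10 → 1 ('c')
  [13] 10/1 → 2 ('cb')
  [14] 1/14 → 1 ('c')
  [15] 14/5 → 0 ('')
  [16] 5/3 → 1 ('d')

n(n+1)/2 = 17·18/2 = 153
Σ LCP = 0 + 1 + 1 + 2 + 2 + 0 + 1 + 1 + 1 + 2 + 0 + 2 + 1 + 2 + 1 + 0 + 1 = 18
distinct = 153 − 18 = 135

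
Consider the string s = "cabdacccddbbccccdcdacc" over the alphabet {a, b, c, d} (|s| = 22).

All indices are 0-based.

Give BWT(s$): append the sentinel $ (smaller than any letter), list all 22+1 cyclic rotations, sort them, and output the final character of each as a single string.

rank  rotation                 last
    0  $cabdacccddbbccccdcdacc  c
    1  abdacccddbbccccdcdacc$c  c
    2  acc$cabdacccddbbccccdcd  d
    3  acccddbbccccdcdacc$cabd  d
    4  bbccccdcdacc$cabdacccdd  d
    5  bccccdcdacc$cabdacccddb  b
    6  bdacccddbbccccdcdacc$ca  a
    7  c$cabdacccddbbccccdcdac  c
    8  cabdacccddbbccccdcdacc$  $
    9  cc$cabdacccddbbccccdcda  a
   10  ccccdcdacc$cabdacccddbb  b
   11  cccdcdacc$cabdacccddbbc  c
   12  cccddbbccccdcdacc$cabda  a
   13  ccdcdacc$cabdacccddbbcc  c
   14  ccddbbccccdcdacc$cabdac  c
   15  cdacc$cabdacccddbbccccd  d
   16  cdcdacc$cabdacccddbbccc  c
   17  cddbbccccdcdacc$cabdacc  c
   18  dacc$cabdacccddbbccccdc  c
   19  dacccddbbccccdcdacc$cab  b
   20  dbbccccdcdacc$cabdacccd  d
   21  dcdacc$cabdacccddbbcccc  c
   22  ddbbccccdcdacc$cabdaccc  c

ccdddbac$abcaccdcccbdcc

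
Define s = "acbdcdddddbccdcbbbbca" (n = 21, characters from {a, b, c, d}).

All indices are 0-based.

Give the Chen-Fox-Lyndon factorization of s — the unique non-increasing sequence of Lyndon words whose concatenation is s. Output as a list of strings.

["acbdcdddddbccdcbbbbc", "a"]

emit factor 1: 'acbdcdddddbccdcbbbbc' (i=0, period=20)
emit factor 2: 'a' (i=20, period=1)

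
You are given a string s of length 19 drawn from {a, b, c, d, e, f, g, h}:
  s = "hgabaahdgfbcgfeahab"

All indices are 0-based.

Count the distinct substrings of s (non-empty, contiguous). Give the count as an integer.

176

sorted suffixes:
  #0 SA[0]=4  'aahdgfbcgfeahab'
  #1 SA[1]=17  'ab'
  #2 SA[2]=2  'abaahdgfbcgfeahab'
  #3 SA[3]=15  'ahab'
  #4 SA[4]=5  'ahdgfbcgfeahab'
  #5 SA[5]=18  'b'
  #6 SA[6]=3  'baahdgfbcgfeahab'
  #7 SA[7]=10  'bcgfeahab'
  #8 SA[8]=11  'cgfeahab'
  #9 SA[9]=7  'dgfbcgfeahab'
  #10 SA[10]=14  'eahab'
  #11 SA[11]=9  'fbcgfeahab'
  #12 SA[12]=13  'feahab'
  #13 SA[13]=1  'gabaahdgfbcgfeahab'
  #14 SA[14]=8  'gfbcgfeahab'
  #15 SA[15]=12  'gfeahab'
  #16 SA[16]=16  'hab'
  #17 SA[17]=6  'hdgfbcgfeahab'
  #18 SA[18]=0  'hgabaahdgfbcgfeahab'

SA = [4, 17, 2, 15, 5, 18, 3, 10, 11, 7, 14, 9, 13, 1, 8, 12, 16, 6, 0]
[i] adj suffixes → lcp
  [1] 4/17 → 1 ('a')
  [2] 17/2 → 2 ('ab')
  [3] 2/15 → 1 ('a')
  [4] 15/5 → 2 ('ah')
  [5] 5/18 → 0 ('')
  [6] 18/3 → 1 ('b')
  [7] 3/10 → 1 ('b')
  [8] 10/11 → 0 ('')
  [9] 11/7 → 0 ('')
  [10] 7/14 → 0 ('')
  [11] 14/9 → 0 ('')
  [12] 9/13 → 1 ('f')
  [13] 13/1 → 0 ('')
  [14] 1/8 → 1 ('g')
  [15] 8/12 → 2 ('gf')
  [16] 12/16 → 0 ('')
  [17] 16/6 → 1 ('h')
  [18] 6/0 → 1 ('h')

n(n+1)/2 = 19·20/2 = 190
Σ LCP = 0 + 1 + 2 + 1 + 2 + 0 + 1 + 1 + 0 + 0 + 0 + 0 + 1 + 0 + 1 + 2 + 0 + 1 + 1 = 14
distinct = 190 − 14 = 176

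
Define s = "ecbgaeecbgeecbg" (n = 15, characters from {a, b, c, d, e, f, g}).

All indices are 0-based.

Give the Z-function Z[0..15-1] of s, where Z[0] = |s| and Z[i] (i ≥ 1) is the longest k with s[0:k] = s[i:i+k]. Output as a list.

[15, 0, 0, 0, 0, 1, 4, 0, 0, 0, 1, 4, 0, 0, 0]

Z[0]=15
i=1: fresh scan; Z[1]=0
i=2: fresh scan; Z[2]=0
i=3: fresh scan; Z[3]=0
i=4: fresh scan; Z[4]=0
i=5: fresh scan; Z[5]=1 extend→box=[5,6)
i=6: fresh scan; Z[6]=4 extend→box=[6,10)
i=7: min(r-i=3, Z[1]=0)=0; Z[7]=0
i=8: min(r-i=2, Z[2]=0)=0; Z[8]=0
i=9: min(r-i=1, Z[3]=0)=0; Z[9]=0
i=10: fresh scan; Z[10]=1 extend→box=[10,11)
i=11: fresh scan; Z[11]=4 extend→box=[11,15)
i=12: min(r-i=3, Z[1]=0)=0; Z[12]=0
i=13: min(r-i=2, Z[2]=0)=0; Z[13]=0
i=14: min(r-i=1, Z[3]=0)=0; Z[14]=0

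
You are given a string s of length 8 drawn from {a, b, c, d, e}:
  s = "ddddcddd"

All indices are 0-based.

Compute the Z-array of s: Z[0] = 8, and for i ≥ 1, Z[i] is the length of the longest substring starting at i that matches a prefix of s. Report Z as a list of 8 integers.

Z[0]=8
i=1: i≥r, start 0; Z[1]=3 grow→box=[1,4)
i=2: min(r-i=2, Z[1]=3)=2; Z[2]=2
i=3: min(r-i=1, Z[2]=2)=1; Z[3]=1
i=4: i≥r, start 0; Z[4]=0
i=5: i≥r, start 0; Z[5]=3 grow→box=[5,8)
i=6: min(r-i=2, Z[1]=3)=2; Z[6]=2
i=7: min(r-i=1, Z[2]=2)=1; Z[7]=1

[8, 3, 2, 1, 0, 3, 2, 1]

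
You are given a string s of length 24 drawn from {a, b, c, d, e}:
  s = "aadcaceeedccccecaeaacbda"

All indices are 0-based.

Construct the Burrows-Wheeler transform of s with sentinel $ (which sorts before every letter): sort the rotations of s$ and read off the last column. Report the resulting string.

rank  rotation                   last
    0  $aadcaceeedccccecaeaacbda  a
    1  a$aadcaceeedccccecaeaacbd  d
    2  aacbda$aadcaceeedccccecae  e
    3  aadcaceeedccccecaeaacbda$  $
    4  acbda$aadcaceeedccccecaea  a
    5  aceeedccccecaeaacbda$aadc  c
    6  adcaceeedccccecaeaacbda$a  a
    7  aeaacbda$aadcaceeedccccec  c
    8  bda$aadcaceeedccccecaeaac  c
    9  caceeedccccecaeaacbda$aad  d
   10  caeaacbda$aadcaceeedcccce  e
   11  cbda$aadcaceeedccccecaeaa  a
   12  ccccecaeaacbda$aadcaceeed  d
   13  cccecaeaacbda$aadcaceeedc  c
   14  ccecaeaacbda$aadcaceeedcc  c
   15  cecaeaacbda$aadcaceeedccc  c
   16  ceeedccccecaeaacbda$aadca  a
   17  da$aadcaceeedccccecaeaacb  b
   18  dcaceeedccccecaeaacbda$aa  a
   19  dccccecaeaacbda$aadcaceee  e
   20  eaacbda$aadcaceeedcccceca  a
   21  ecaeaacbda$aadcaceeedcccc  c
   22  edccccecaeaacbda$aadcacee  e
   23  eedccccecaeaacbda$aadcace  e
   24  eeedccccecaeaacbda$aadcac  c

ade$acaccdeadcccabaeaceec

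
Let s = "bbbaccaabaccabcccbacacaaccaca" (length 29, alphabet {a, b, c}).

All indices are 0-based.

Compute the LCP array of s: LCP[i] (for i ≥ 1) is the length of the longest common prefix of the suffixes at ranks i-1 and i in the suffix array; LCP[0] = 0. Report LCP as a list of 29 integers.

[0, 1, 2, 1, 2, 1, 3, 3, 2, 4, 4, 0, 3, 5, 1, 2, 1, 0, 2, 3, 2, 2, 4, 1, 1, 3, 3, 2, 2]

sorted suffixes:
  #0 SA[0]=28  'a'
  #1 SA[1]=6  'aabaccabcccbacacaaccaca'
  #2 SA[2]=22  'aaccaca'
  #3 SA[3]=7  'abaccabcccbacacaaccaca'
  #4 SA[4]=12  'abcccbacacaaccaca'
  #5 SA[5]=26  'aca'
  #6 SA[6]=20  'acaaccaca'
  #7 SA[7]=18  'acacaaccaca'
  #8 SA[8]=3  'accaabaccabcccbacacaaccaca'
  #9 SA[9]=9  'accabcccbacacaaccaca'
  #10 SA[10]=23  'accaca'
  #11 SA[11]=17  'bacacaaccaca'
  #12 SA[12]=2  'baccaabaccabcccbacacaaccaca'
  #13 SA[13]=8  'baccabcccbacacaaccaca'
  #14 SA[14]=1  'bbaccaabaccabcccbacacaaccaca'
  #15 SA[15]=0  'bbbaccaabaccabcccbacacaaccaca'
  #16 SA[16]=13  'bcccbacacaaccaca'
  #17 SA[17]=27  'ca'
  #18 SA[18]=5  'caabaccabcccbacacaaccaca'
  #19 SA[19]=21  'caaccaca'
  #20 SA[20]=11  'cabcccbacacaaccaca'
  #21 SA[21]=25  'caca'
  #22 SA[22]=19  'cacaaccaca'
  #23 SA[23]=16  'cbacacaaccaca'
  #24 SA[24]=4  'ccaabaccabcccbacacaaccaca'
  #25 SA[25]=10  'ccabcccbacacaaccaca'
  #26 SA[26]=24  'ccaca'
  #27 SA[27]=15  'ccbacacaaccaca'
  #28 SA[28]=14  'cccbacacaaccaca'

SA = [28, 6, 22, 7, 12, 26, 20, 18, 3, 9, 23, 17, 2, 8, 1, 0, 13, 27, 5, 21, 11, 25, 19, 16, 4, 10, 24, 15, 14]
rank  pair      lcp
   1  s[28:],s[6:]  1  'a'
   2  s[6:],s[22:]  2  'aa'
   3  s[22:],s[7:]  1  'a'
   4  s[7:],s[12:]  2  'ab'
   5  s[12:],s[26:]  1  'a'
   6  s[26:],s[20:]  3  'aca'
   7  s[20:],s[18:]  3  'aca'
   8  s[18:],s[3:]  2  'ac'
   9  s[3:],s[9:]  4  'acca'
  10  s[9:],s[23:]  4  'acca'
  11  s[23:],s[17:]  0  ''
  12  s[17:],s[2:]  3  'bac'
  13  s[2:],s[8:]  5  'bacca'
  14  s[8:],s[1:]  1  'b'
  15  s[1:],s[0:]  2  'bb'
  16  s[0:],s[13:]  1  'b'
  17  s[13:],s[27:]  0  ''
  18  s[27:],s[5:]  2  'ca'
  19  s[5:],s[21:]  3  'caa'
  20  s[21:],s[11:]  2  'ca'
  21  s[11:],s[25:]  2  'ca'
  22  s[25:],s[19:]  4  'caca'
  23  s[19:],s[16:]  1  'c'
  24  s[16:],s[4:]  1  'c'
  25  s[4:],s[10:]  3  'cca'
  26  s[10:],s[24:]  3  'cca'
  27  s[24:],s[15:]  2  'cc'
  28  s[15:],s[14:]  2  'cc'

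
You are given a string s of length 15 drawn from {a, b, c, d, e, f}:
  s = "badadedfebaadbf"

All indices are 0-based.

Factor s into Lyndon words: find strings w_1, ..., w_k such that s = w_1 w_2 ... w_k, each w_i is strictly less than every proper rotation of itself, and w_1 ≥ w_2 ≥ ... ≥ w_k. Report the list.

emit factor 1: 'b' (i=0, period=1)
emit factor 2: 'adadedfeb' (i=1, period=9)
emit factor 3: 'aadbf' (i=10, period=5)

["b", "adadedfeb", "aadbf"]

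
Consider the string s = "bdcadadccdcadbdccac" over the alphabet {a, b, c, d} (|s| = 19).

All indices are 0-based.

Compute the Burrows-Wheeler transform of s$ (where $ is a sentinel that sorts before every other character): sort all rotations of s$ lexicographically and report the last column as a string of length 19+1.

ccccd$dacddddcaabcba

rank  rotation              last
    0  $bdcadadccdcadbdccac  c
    1  ac$bdcadadccdcadbdcc  c
    2  adadccdcadbdccac$bdc  c
    3  adbdccac$bdcadadccdc  c
    4  adccdcadbdccac$bdcad  d
    5  bdcadadccdcadbdccac$  $
    6  bdccac$bdcadadccdcad  d
    7  c$bdcadadccdcadbdcca  a
    8  cac$bdcadadccdcadbdc  c
    9  cadadccdcadbdccac$bd  d
   10  cadbdccac$bdcadadccd  d
   11  ccac$bdcadadccdcadbd  d
   12  ccdcadbdccac$bdcadad  d
   13  cdcadbdccac$bdcadadc  c
   14  dadccdcadbdccac$bdca  a
   15  dbdccac$bdcadadccdca  a
   16  dcadadccdcadbdccac$b  b
   17  dcadbdccac$bdcadadcc  c
   18  dccac$bdcadadccdcadb  b
   19  dccdcadbdccac$bdcada  a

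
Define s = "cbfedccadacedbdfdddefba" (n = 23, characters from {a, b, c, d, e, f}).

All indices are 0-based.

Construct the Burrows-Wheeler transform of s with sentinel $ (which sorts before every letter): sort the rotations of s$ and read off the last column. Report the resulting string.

rank  rotation                  last
    0  $cbfedccadacedbdfdddefba  a
    1  a$cbfedccadacedbdfdddefb  b
    2  acedbdfdddefba$cbfedccad  d
    3  adacedbdfdddefba$cbfedcc  c
    4  ba$cbfedccadacedbdfdddef  f
    5  bdfdddefba$cbfedccadaced  d
    6  bfedccadacedbdfdddefba$c  c
    7  cadacedbdfdddefba$cbfedc  c
    8  cbfedccadacedbdfdddefba$  $
    9  ccadacedbdfdddefba$cbfed  d
   10  cedbdfdddefba$cbfedccada  a
   11  dacedbdfdddefba$cbfedcca  a
   12  dbdfdddefba$cbfedccadace  e
   13  dccadacedbdfdddefba$cbfe  e
   14  dddefba$cbfedccadacedbdf  f
   15  ddefba$cbfedccadacedbdfd  d
   16  defba$cbfedccadacedbdfdd  d
   17  dfdddefba$cbfedccadacedb  b
   18  edbdfdddefba$cbfedccadac  c
   19  edccadacedbdfdddefba$cbf  f
   20  efba$cbfedccadacedbdfddd  d
   21  fba$cbfedccadacedbdfddde  e
   22  fdddefba$cbfedccadacedbd  d
   23  fedccadacedbdfdddefba$cb  b

abdcfdcc$daaeefddbcfdedb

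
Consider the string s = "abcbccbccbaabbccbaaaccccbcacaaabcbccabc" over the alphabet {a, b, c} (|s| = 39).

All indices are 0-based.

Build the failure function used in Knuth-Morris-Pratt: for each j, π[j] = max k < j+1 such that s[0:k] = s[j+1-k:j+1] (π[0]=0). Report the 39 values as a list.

[0, 0, 0, 0, 0, 0, 0, 0, 0, 0, 1, 1, 2, 0, 0, 0, 0, 1, 1, 1, 0, 0, 0, 0, 0, 0, 1, 0, 1, 1, 1, 2, 3, 4, 5, 6, 1, 2, 3]

π[0] = 0
j=1 s[j]='b': π[1]=0 (border '')
j=2 s[j]='c': π[2]=0 (border '')
j=3 s[j]='b': π[3]=0 (border '')
j=4 s[j]='c': π[4]=0 (border '')
j=5 s[j]='c': π[5]=0 (border '')
j=6 s[j]='b': π[6]=0 (border '')
j=7 s[j]='c': π[7]=0 (border '')
j=8 s[j]='c': π[8]=0 (border '')
j=9 s[j]='b': π[9]=0 (border '')
j=10 s[j]='a': π[10]=1 (border 'a')
j=11 s[j]='a': k: 1→0; π[11]=1 (border 'a')
j=12 s[j]='b': π[12]=2 (border 'ab')
j=13 s[j]='b': k: 2→0; π[13]=0 (border '')
j=14 s[j]='c': π[14]=0 (border '')
j=15 s[j]='c': π[15]=0 (border '')
j=16 s[j]='b': π[16]=0 (border '')
j=17 s[j]='a': π[17]=1 (border 'a')
j=18 s[j]='a': k: 1→0; π[18]=1 (border 'a')
j=19 s[j]='a': k: 1→0; π[19]=1 (border 'a')
j=20 s[j]='c': k: 1→0; π[20]=0 (border '')
j=21 s[j]='c': π[21]=0 (border '')
j=22 s[j]='c': π[22]=0 (border '')
j=23 s[j]='c': π[23]=0 (border '')
j=24 s[j]='b': π[24]=0 (border '')
j=25 s[j]='c': π[25]=0 (border '')
j=26 s[j]='a': π[26]=1 (border 'a')
j=27 s[j]='c': k: 1→0; π[27]=0 (border '')
j=28 s[j]='a': π[28]=1 (border 'a')
j=29 s[j]='a': k: 1→0; π[29]=1 (border 'a')
j=30 s[j]='a': k: 1→0; π[30]=1 (border 'a')
j=31 s[j]='b': π[31]=2 (border 'ab')
j=32 s[j]='c': π[32]=3 (border 'abc')
j=33 s[j]='b': π[33]=4 (border 'abcb')
j=34 s[j]='c': π[34]=5 (border 'abcbc')
j=35 s[j]='c': π[35]=6 (border 'abcbcc')
j=36 s[j]='a': k: 6→0; π[36]=1 (border 'a')
j=37 s[j]='b': π[37]=2 (border 'ab')
j=38 s[j]='c': π[38]=3 (border 'abc')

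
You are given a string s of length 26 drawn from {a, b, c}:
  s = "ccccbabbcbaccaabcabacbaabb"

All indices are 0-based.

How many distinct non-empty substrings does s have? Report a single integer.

306

rank | idx | suffix
   0 |  22 | aabb
   1 |  13 | aabcabacbaabb
   2 |  17 | abacbaabb
   3 |  23 | abb
   4 |   5 | abbcbaccaabcabacbaabb
   5 |  14 | abcabacbaabb
   6 |  19 | acbaabb
   7 |  10 | accaabcabacbaabb
   8 |  25 | b
   9 |  21 | baabb
  10 |   4 | babbcbaccaabcabacbaabb
  11 |  18 | bacbaabb
  12 |   9 | baccaabcabacbaabb
  13 |  24 | bb
  14 |   6 | bbcbaccaabcabacbaabb
  15 |  15 | bcabacbaabb
  16 |   7 | bcbaccaabcabacbaabb
  17 |  12 | caabcabacbaabb
  18 |  16 | cabacbaabb
  19 |  20 | cbaabb
  20 |   3 | cbabbcbaccaabcabacbaabb
  21 |   8 | cbaccaabcabacbaabb
  22 |  11 | ccaabcabacbaabb
  23 |   2 | ccbabbcbaccaabcabacbaabb
  24 |   1 | cccbabbcbaccaabcabacbaabb
  25 |   0 | ccccbabbcbaccaabcabacbaabb

SA = [22, 13, 17, 23, 5, 14, 19, 10, 25, 21, 4, 18, 9, 24, 6, 15, 7, 12, 16, 20, 3, 8, 11, 2, 1, 0]
[i] adj suffixes → lcp
  [1] 22/13 → 3 ('aab')
  [2] 13/17 → 1 ('a')
  [3] 17/23 → 2 ('ab')
  [4] 23/5 → 3 ('abb')
  [5] 5/14 → 2 ('ab')
  [6] 14/19 → 1 ('a')
  [7] 19/10 → 2 ('ac')
  [8] 10/25 → 0 ('')
  [9] 25/21 → 1 ('b')
  [10] 21/4 → 2 ('ba')
  [11] 4/18 → 2 ('ba')
  [12] 18/9 → 3 ('bac')
  [13] 9/24 → 1 ('b')
  [14] 24/6 → 2 ('bb')
  [15] 6/15 → 1 ('b')
  [16] 15/7 → 2 ('bc')
  [17] 7/12 → 0 ('')
  [18] 12/16 → 2 ('ca')
  [19] 16/20 → 1 ('c')
  [20] 20/3 → 3 ('cba')
  [21] 3/8 → 3 ('cba')
  [22] 8/11 → 1 ('c')
  [23] 11/2 → 2 ('cc')
  [24] 2/1 → 2 ('cc')
  [25] 1/0 → 3 ('ccc')

n(n+1)/2 = 26·27/2 = 351
Σ LCP = 0 + 3 + 1 + 2 + 3 + 2 + 1 + 2 + 0 + 1 + 2 + 2 + 3 + 1 + 2 + 1 + 2 + 0 + 2 + 1 + 3 + 3 + 1 + 2 + 2 + 3 = 45
distinct = 351 − 45 = 306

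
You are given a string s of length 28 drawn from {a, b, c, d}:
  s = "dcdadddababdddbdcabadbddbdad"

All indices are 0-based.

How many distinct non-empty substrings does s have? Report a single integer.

rank | idx | suffix
   0 |   7 | ababdddbdcabadbddbdad
   1 |  17 | abadbddbdad
   2 |   9 | abdddbdcabadbddbdad
   3 |  26 | ad
   4 |  19 | adbddbdad
   5 |   3 | adddababdddbdcabadbddbdad
   6 |   8 | babdddbdcabadbddbdad
   7 |  18 | badbddbdad
   8 |  24 | bdad
   9 |  14 | bdcabadbddbdad
  10 |  21 | bddbdad
  11 |  10 | bdddbdcabadbddbdad
  12 |  16 | cabadbddbdad
  13 |   1 | cdadddababdddbdcabadbddbdad
  14 |  27 | d
  15 |   6 | dababdddbdcabadbddbdad
  16 |  25 | dad
  17 |   2 | dadddababdddbdcabadbddbdad
  18 |  23 | dbdad
  19 |  13 | dbdcabadbddbdad
  20 |  20 | dbddbdad
  21 |  15 | dcabadbddbdad
  22 |   0 | dcdadddababdddbdcabadbddbdad
  23 |   5 | ddababdddbdcabadbddbdad
  24 |  22 | ddbdad
  25 |  12 | ddbdcabadbddbdad
  26 |   4 | dddababdddbdcabadbddbdad
  27 |  11 | dddbdcabadbddbdad

SA = [7, 17, 9, 26, 19, 3, 8, 18, 24, 14, 21, 10, 16, 1, 27, 6, 25, 2, 23, 13, 20, 15, 0, 5, 22, 12, 4, 11]
rank  pair      lcp
   1  s[7:],s[17:]  3  'aba'
   2  s[17:],s[9:]  2  'ab'
   3  s[9:],s[26:]  1  'a'
   4  s[26:],s[19:]  2  'ad'
   5  s[19:],s[3:]  2  'ad'
   6  s[3:],s[8:]  0  ''
   7  s[8:],s[18:]  2  'ba'
   8  s[18:],s[24:]  1  'b'
   9  s[24:],s[14:]  2  'bd'
  10  s[14:],s[21:]  2  'bd'
  11  s[21:],s[10:]  3  'bdd'
  12  s[10:],s[16:]  0  ''
  13  s[16:],s[1:]  1  'c'
  14  s[1:],s[27:]  0  ''
  15  s[27:],s[6:]  1  'd'
  16  s[6:],s[25:]  2  'da'
  17  s[25:],s[2:]  3  'dad'
  18  s[2:],s[23:]  1  'd'
  19  s[23:],s[13:]  3  'dbd'
  20  s[13:],s[20:]  3  'dbd'
  21  s[20:],s[15:]  1  'd'
  22  s[15:],s[0:]  2  'dc'
  23  s[0:],s[5:]  1  'd'
  24  s[5:],s[22:]  2  'dd'
  25  s[22:],s[12:]  4  'ddbd'
  26  s[12:],s[4:]  2  'dd'
  27  s[4:],s[11:]  3  'ddd'

n(n+1)/2 = 28·29/2 = 406
Σ LCP = 0 + 3 + 2 + 1 + 2 + 2 + 0 + 2 + 1 + 2 + 2 + 3 + 0 + 1 + 0 + 1 + 2 + 3 + 1 + 3 + 3 + 1 + 2 + 1 + 2 + 4 + 2 + 3 = 49
distinct = 406 − 49 = 357

357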